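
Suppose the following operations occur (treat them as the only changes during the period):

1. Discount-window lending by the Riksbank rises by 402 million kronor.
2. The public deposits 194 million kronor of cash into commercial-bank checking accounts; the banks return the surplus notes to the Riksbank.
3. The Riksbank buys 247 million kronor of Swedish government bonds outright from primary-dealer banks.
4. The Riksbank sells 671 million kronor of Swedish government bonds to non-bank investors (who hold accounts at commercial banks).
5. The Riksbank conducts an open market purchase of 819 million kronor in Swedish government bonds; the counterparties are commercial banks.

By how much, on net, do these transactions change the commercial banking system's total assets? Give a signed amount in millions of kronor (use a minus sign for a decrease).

-75 million

Discount-window loan 402 million kronor: bank balance sheets expand → +402M.
Currency deposit 194 million kronor: bank balance sheets expand → +194M.
OMO purchase (from banks) 247 million kronor: just an asset swap on bank balance sheets → 0.
Asset sale (to non-banks) 671 million kronor: bank balance sheets shrink → −671M.
OMO purchase (from banks) 819 million kronor: just an asset swap on bank balance sheets → 0.
Net: 402 + 194 + 0 − 671 + 0 = -75 million.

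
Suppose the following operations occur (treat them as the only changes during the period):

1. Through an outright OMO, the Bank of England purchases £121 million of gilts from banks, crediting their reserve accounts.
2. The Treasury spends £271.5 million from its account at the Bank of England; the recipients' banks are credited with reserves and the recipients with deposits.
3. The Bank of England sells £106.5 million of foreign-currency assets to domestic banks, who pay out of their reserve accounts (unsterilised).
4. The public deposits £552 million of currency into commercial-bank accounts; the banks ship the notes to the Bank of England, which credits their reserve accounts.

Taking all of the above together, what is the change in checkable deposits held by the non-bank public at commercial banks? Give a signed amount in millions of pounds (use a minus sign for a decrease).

+£823.5 million

Bank of England balance sheet:
  Assets:      Securities +£121M, Foreign assets −£106.5M
  Liabilities: Bank reserves +£838M, Currency in circulation −£552M, Government deposits −£271.5M
Commercial banking system:
  Assets:      Reserves at CB +£838M, Securities −£121M, Foreign assets +£106.5M
  Liabilities: Checkable deposits +£823.5M
So the change in checkable deposits held by the non-bank public at commercial banks is +£823.5 million.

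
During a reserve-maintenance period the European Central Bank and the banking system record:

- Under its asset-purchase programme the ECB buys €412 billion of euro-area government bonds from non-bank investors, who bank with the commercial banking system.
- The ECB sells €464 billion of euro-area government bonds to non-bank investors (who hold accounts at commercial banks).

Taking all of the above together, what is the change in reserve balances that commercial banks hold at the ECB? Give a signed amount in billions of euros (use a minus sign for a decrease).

Asset purchase (from non-banks) €412 billion: the ECB pays by crediting reserve accounts → +€412B.
Asset sale (to non-banks) €464 billion: the non-bank buyers' banks settle from reserves → −€464B.
Net: 412 − 464 = -€52 billion.

-€52 billion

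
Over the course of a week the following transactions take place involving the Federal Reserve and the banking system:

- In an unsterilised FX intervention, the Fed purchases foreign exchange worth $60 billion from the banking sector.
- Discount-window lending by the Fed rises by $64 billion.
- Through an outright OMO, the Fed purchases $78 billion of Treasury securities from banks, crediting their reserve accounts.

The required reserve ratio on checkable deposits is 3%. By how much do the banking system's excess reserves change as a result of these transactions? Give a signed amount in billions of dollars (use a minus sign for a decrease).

+$202 billion

FX purchase $60 billion: reserves +$60B, deposits 0.
Discount-window loan $64 billion: reserves +$64B, deposits 0.
OMO purchase (from banks) $78 billion: reserves +$78B, deposits 0.
Totals: Δreserves = +$202B, Δdeposits = 0.
Δrequired reserves = 3% × 0 = 0.
Δexcess reserves = Δreserves − Δrequired = +$202B − (0) = +$202 billion.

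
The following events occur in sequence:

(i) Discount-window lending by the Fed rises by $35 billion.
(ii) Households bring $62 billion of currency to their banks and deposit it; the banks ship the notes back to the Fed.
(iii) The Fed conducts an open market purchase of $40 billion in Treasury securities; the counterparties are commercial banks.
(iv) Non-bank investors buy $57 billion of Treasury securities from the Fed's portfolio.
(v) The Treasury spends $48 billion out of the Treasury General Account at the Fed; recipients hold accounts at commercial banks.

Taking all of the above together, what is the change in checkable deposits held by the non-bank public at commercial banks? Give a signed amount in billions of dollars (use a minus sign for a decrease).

Discount-window loan $35 billion: the counterparty is a bank, so public deposits are unchanged → 0.
Currency deposit $62 billion: non-bank counterparties' bank balances rise → +$62B.
OMO purchase (from banks) $40 billion: the counterparty is a bank, so public deposits are unchanged → 0.
Asset sale (to non-banks) $57 billion: non-bank counterparties' bank balances fall → −$57B.
Government spending $48 billion: non-bank counterparties' bank balances rise → +$48B.
Net: 0 + 62 + 0 − 57 + 48 = +$53 billion.

+$53 billion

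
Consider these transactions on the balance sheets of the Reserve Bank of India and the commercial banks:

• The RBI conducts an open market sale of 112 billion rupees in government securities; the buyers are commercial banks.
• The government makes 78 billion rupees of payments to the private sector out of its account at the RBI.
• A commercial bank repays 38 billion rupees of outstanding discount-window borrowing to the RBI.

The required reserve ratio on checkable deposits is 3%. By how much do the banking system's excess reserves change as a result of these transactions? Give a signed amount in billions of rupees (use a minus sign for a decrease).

OMO sale (to banks) 112 billion rupees: reserves −112B, deposits 0.
Government spending 78 billion rupees: reserves +78B, deposits +78B.
Discount-window repayment 38 billion rupees: reserves −38B, deposits 0.
Totals: Δreserves = −72B, Δdeposits = +78B.
Δrequired reserves = 3% × +78B = +2.34B.
Δexcess reserves = Δreserves − Δrequired = −72B − (+2.34B) = -74.34 billion.

-74.34 billion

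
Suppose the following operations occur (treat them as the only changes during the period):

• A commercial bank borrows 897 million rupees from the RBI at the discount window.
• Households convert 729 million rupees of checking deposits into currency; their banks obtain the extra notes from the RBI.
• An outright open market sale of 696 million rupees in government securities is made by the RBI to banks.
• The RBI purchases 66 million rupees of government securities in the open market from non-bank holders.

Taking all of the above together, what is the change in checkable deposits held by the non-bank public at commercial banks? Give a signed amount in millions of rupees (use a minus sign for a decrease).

RBI balance sheet:
  Assets:      Securities −630M, Loans to banks +897M
  Liabilities: Bank reserves −462M, Currency in circulation +729M
Commercial banking system:
  Assets:      Reserves at CB −462M, Securities +696M
  Liabilities: Checkable deposits −663M, Borrowings from CB +897M
So the change in checkable deposits held by the non-bank public at commercial banks is -663 million.

-663 million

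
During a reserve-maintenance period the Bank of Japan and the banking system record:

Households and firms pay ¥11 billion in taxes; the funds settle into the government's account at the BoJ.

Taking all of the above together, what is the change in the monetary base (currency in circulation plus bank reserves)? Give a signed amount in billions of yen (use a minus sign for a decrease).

BoJ balance sheet:
  Assets:      no change
  Liabilities: Bank reserves −¥11B, Government deposits +¥11B
Commercial banking system:
  Assets:      Reserves at CB −¥11B
  Liabilities: Checkable deposits −¥11B
Monetary base = currency + reserves: 0 + (−¥11B) = -¥11 billion.

-¥11 billion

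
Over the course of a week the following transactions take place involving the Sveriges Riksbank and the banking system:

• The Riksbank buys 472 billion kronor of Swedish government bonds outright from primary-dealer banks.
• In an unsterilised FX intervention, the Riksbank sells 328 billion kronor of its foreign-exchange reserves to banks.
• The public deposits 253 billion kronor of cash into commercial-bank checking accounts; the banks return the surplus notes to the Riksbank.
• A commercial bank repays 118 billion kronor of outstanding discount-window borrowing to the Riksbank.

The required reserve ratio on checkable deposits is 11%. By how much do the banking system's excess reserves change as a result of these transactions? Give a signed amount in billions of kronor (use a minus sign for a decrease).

+251.17 billion

OMO purchase (from banks) 472 billion kronor: reserves +472B, deposits 0.
FX sale 328 billion kronor: reserves −328B, deposits 0.
Currency deposit 253 billion kronor: reserves +253B, deposits +253B.
Discount-window repayment 118 billion kronor: reserves −118B, deposits 0.
Totals: Δreserves = +279B, Δdeposits = +253B.
Δrequired reserves = 11% × +253B = +27.83B.
Δexcess reserves = Δreserves − Δrequired = +279B − (+27.83B) = +251.17 billion.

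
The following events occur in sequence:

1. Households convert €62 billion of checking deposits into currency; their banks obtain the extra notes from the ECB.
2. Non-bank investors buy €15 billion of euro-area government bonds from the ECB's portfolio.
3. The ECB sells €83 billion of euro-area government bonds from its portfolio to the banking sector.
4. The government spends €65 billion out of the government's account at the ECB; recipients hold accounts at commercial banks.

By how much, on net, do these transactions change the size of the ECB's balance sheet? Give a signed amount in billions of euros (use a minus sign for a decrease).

-€98 billion

ECB balance sheet:
  Assets:      Securities −€98B
  Liabilities: Bank reserves −€95B, Currency in circulation +€62B, Government deposits −€65B
Commercial banking system:
  Assets:      Reserves at CB −€95B, Securities +€83B
  Liabilities: Checkable deposits −€12B
Change in total ECB assets = -€98 billion.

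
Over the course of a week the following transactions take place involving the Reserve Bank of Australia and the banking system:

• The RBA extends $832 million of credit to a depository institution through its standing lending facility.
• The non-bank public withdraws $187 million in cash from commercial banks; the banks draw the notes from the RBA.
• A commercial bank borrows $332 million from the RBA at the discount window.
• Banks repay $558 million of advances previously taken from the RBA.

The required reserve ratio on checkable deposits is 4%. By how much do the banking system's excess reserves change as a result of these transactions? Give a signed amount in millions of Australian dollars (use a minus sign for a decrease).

+$426.48 million

Discount-window loan $832 million: reserves +$832M, deposits 0.
Currency withdrawal $187 million: reserves −$187M, deposits −$187M.
Discount-window loan $332 million: reserves +$332M, deposits 0.
Discount-window repayment $558 million: reserves −$558M, deposits 0.
Totals: Δreserves = +$419M, Δdeposits = −$187M.
Δrequired reserves = 4% × −$187M = −$7.48M.
Δexcess reserves = Δreserves − Δrequired = +$419M − (−$7.48M) = +$426.48 million.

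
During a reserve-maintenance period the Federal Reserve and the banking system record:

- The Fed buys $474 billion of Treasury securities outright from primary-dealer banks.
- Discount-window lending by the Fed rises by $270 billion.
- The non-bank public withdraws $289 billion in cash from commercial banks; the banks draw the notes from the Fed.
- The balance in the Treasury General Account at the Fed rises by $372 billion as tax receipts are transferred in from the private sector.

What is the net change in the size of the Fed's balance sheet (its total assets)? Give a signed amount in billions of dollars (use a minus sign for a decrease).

OMO purchase (from banks) $474 billion: a Fed asset is acquired → +$474B.
Discount-window loan $270 billion: a Fed asset is acquired → +$270B.
Currency withdrawal $289 billion: only the composition of liabilities changes → 0.
Government account inflow $372 billion: only the composition of liabilities changes → 0.
Net: 474 + 270 + 0 + 0 = +$744 billion.

+$744 billion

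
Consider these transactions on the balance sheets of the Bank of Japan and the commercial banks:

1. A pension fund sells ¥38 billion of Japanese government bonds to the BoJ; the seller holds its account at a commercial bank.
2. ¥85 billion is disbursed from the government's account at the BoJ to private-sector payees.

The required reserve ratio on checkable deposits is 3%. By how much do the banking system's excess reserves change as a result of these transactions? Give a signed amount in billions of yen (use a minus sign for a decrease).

Asset purchase (from non-banks) ¥38 billion: reserves +¥38B, deposits +¥38B.
Government spending ¥85 billion: reserves +¥85B, deposits +¥85B.
Totals: Δreserves = +¥123B, Δdeposits = +¥123B.
Δrequired reserves = 3% × +¥123B = +¥3.69B.
Δexcess reserves = Δreserves − Δrequired = +¥123B − (+¥3.69B) = +¥119.31 billion.

+¥119.31 billion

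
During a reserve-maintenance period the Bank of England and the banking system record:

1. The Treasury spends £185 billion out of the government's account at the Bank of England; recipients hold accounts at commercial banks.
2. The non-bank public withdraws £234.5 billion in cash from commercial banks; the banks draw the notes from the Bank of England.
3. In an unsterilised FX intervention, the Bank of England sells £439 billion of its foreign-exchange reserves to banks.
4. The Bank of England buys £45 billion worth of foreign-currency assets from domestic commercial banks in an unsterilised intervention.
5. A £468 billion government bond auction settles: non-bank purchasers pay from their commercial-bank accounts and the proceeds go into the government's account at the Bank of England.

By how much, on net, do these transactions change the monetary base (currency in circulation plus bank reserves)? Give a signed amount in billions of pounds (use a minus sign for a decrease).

Bank of England balance sheet:
  Assets:      Foreign assets −£394B
  Liabilities: Bank reserves −£911.5B, Currency in circulation +£234.5B, Government deposits +£283B
Monetary base = currency + reserves: +£234.5B + (−£911.5B) = -£677 billion.

-£677 billion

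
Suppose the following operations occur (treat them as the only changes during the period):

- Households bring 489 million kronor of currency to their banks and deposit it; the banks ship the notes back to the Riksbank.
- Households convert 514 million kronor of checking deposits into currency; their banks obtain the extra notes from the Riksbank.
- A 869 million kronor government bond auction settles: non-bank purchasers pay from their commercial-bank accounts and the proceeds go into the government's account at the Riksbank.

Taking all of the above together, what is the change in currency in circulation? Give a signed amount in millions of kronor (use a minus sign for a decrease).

+25 million

Currency deposit 489 million kronor: notes return to the central bank → −489M.
Currency withdrawal 514 million kronor: notes leave the central bank → +514M.
Government account inflow 869 million kronor: no currency enters or leaves circulation → 0.
Net: −489 + 514 + 0 = +25 million.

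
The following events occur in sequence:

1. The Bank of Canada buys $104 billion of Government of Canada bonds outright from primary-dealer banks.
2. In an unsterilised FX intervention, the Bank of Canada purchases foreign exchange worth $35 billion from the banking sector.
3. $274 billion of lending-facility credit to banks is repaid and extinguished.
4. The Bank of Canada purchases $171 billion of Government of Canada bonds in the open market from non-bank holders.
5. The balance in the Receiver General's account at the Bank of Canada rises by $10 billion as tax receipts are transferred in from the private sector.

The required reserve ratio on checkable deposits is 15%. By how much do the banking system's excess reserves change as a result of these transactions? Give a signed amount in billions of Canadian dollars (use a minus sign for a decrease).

+$1.85 billion

OMO purchase (from banks) $104 billion: reserves +$104B, deposits 0.
FX purchase $35 billion: reserves +$35B, deposits 0.
Discount-window repayment $274 billion: reserves −$274B, deposits 0.
Asset purchase (from non-banks) $171 billion: reserves +$171B, deposits +$171B.
Government account inflow $10 billion: reserves −$10B, deposits −$10B.
Totals: Δreserves = +$26B, Δdeposits = +$161B.
Δrequired reserves = 15% × +$161B = +$24.15B.
Δexcess reserves = Δreserves − Δrequired = +$26B − (+$24.15B) = +$1.85 billion.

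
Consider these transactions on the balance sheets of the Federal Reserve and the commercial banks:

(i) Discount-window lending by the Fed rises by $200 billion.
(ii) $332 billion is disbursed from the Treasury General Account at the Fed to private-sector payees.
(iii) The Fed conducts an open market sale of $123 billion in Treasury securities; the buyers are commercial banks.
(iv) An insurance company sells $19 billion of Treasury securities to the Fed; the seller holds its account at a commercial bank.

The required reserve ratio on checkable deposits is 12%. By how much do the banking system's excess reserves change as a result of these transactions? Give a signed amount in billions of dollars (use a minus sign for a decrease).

Discount-window loan $200 billion: reserves +$200B, deposits 0.
Government spending $332 billion: reserves +$332B, deposits +$332B.
OMO sale (to banks) $123 billion: reserves −$123B, deposits 0.
Asset purchase (from non-banks) $19 billion: reserves +$19B, deposits +$19B.
Totals: Δreserves = +$428B, Δdeposits = +$351B.
Δrequired reserves = 12% × +$351B = +$42.12B.
Δexcess reserves = Δreserves − Δrequired = +$428B − (+$42.12B) = +$385.88 billion.

+$385.88 billion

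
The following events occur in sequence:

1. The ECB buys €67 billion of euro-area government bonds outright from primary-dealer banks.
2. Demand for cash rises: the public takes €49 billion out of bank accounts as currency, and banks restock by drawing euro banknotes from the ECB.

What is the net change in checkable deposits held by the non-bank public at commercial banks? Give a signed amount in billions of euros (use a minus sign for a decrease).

OMO purchase (from banks) €67 billion: the counterparty is a bank, so public deposits are unchanged → 0.
Currency withdrawal €49 billion: non-bank counterparties' bank balances fall → −€49B.
Net: 0 − 49 = -€49 billion.

-€49 billion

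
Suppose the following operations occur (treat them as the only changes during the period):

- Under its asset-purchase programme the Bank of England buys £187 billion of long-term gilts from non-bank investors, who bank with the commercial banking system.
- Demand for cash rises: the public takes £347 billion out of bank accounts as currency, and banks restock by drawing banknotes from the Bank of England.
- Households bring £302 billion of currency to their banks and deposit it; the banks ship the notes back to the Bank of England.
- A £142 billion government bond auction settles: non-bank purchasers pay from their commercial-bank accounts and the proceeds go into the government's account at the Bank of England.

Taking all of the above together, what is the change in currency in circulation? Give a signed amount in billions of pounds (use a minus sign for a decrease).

+£45 billion

Asset purchase (from non-banks) £187 billion: no currency enters or leaves circulation → 0.
Currency withdrawal £347 billion: notes leave the central bank → +£347B.
Currency deposit £302 billion: notes return to the central bank → −£302B.
Government account inflow £142 billion: no currency enters or leaves circulation → 0.
Net: 0 + 347 − 302 + 0 = +£45 billion.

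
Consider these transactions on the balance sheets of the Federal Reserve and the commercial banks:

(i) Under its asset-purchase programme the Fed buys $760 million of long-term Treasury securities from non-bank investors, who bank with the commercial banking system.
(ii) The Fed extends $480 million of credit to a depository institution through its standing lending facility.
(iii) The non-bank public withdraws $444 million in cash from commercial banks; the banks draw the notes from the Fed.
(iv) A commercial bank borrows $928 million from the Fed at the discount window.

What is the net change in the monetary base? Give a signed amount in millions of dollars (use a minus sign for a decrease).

Asset purchase (from non-banks) $760 million: Fed balance sheet expands → +$760M.
Discount-window loan $480 million: Fed balance sheet expands → +$480M.
Currency withdrawal $444 million: just a shift between currency and reserves — both are base money → 0.
Discount-window loan $928 million: Fed balance sheet expands → +$928M.
Net: 760 + 480 + 0 + 928 = +$2168 million.

+$2168 million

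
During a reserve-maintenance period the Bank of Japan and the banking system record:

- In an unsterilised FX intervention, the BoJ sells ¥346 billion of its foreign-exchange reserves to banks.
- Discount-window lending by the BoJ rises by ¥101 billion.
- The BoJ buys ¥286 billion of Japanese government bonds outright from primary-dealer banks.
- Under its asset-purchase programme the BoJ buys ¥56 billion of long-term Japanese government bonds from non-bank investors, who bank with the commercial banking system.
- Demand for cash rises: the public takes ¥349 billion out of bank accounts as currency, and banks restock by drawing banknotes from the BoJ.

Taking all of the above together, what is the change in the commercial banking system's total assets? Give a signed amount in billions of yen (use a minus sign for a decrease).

BoJ balance sheet:
  Assets:      Securities +¥342B, Loans to banks +¥101B, Foreign assets −¥346B
  Liabilities: Bank reserves −¥252B, Currency in circulation +¥349B
Commercial banking system:
  Assets:      Reserves at CB −¥252B, Securities −¥286B, Foreign assets +¥346B
  Liabilities: Checkable deposits −¥293B, Borrowings from CB +¥101B
Change in total bank assets = -¥192 billion.

-¥192 billion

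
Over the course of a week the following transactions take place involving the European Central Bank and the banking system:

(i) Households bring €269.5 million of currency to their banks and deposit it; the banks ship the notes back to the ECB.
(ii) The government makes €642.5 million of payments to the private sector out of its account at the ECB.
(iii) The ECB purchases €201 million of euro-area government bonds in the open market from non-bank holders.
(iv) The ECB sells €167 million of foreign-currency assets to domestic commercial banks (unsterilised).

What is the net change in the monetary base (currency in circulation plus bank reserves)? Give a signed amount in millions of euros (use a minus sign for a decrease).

ECB balance sheet:
  Assets:      Securities +€201M, Foreign assets −€167M
  Liabilities: Bank reserves +€946M, Currency in circulation −€269.5M, Government deposits −€642.5M
Monetary base = currency + reserves: −€269.5M + (+€946M) = +€676.5 million.

+€676.5 million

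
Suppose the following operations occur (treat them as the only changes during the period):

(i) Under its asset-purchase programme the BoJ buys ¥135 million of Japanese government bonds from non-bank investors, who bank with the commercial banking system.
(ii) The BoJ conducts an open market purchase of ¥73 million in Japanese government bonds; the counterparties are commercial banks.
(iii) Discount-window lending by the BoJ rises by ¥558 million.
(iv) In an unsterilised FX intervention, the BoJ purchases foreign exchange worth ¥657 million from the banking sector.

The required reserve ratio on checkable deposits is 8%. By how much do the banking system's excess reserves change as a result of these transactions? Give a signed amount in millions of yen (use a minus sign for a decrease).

+¥1412.2 million

Asset purchase (from non-banks) ¥135 million: reserves +¥135M, deposits +¥135M.
OMO purchase (from banks) ¥73 million: reserves +¥73M, deposits 0.
Discount-window loan ¥558 million: reserves +¥558M, deposits 0.
FX purchase ¥657 million: reserves +¥657M, deposits 0.
Totals: Δreserves = +¥1423M, Δdeposits = +¥135M.
Δrequired reserves = 8% × +¥135M = +¥10.8M.
Δexcess reserves = Δreserves − Δrequired = +¥1423M − (+¥10.8M) = +¥1412.2 million.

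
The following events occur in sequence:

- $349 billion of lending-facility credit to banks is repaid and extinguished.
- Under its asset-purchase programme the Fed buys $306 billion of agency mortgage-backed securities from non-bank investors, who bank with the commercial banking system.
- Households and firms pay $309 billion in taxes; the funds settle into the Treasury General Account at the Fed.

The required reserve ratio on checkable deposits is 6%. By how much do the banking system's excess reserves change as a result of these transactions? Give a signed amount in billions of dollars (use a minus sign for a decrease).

Discount-window repayment $349 billion: reserves −$349B, deposits 0.
Asset purchase (from non-banks) $306 billion: reserves +$306B, deposits +$306B.
Government account inflow $309 billion: reserves −$309B, deposits −$309B.
Totals: Δreserves = −$352B, Δdeposits = −$3B.
Δrequired reserves = 6% × −$3B = −$0.18B.
Δexcess reserves = Δreserves − Δrequired = −$352B − (−$0.18B) = -$351.82 billion.

-$351.82 billion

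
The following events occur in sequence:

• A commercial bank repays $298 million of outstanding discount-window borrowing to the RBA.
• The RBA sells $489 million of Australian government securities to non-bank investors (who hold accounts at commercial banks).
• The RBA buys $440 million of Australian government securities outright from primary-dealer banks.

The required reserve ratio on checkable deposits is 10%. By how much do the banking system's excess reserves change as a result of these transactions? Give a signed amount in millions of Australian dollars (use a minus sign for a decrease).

Discount-window repayment $298 million: reserves −$298M, deposits 0.
Asset sale (to non-banks) $489 million: reserves −$489M, deposits −$489M.
OMO purchase (from banks) $440 million: reserves +$440M, deposits 0.
Totals: Δreserves = −$347M, Δdeposits = −$489M.
Δrequired reserves = 10% × −$489M = −$48.9M.
Δexcess reserves = Δreserves − Δrequired = −$347M − (−$48.9M) = -$298.1 million.

-$298.1 million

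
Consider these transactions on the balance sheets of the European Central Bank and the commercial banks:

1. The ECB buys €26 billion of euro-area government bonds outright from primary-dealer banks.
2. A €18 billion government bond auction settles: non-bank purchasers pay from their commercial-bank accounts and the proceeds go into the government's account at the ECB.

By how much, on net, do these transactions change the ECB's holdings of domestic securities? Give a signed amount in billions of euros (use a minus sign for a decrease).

OMO purchase (from banks) €26 billion: securities added to the ECB's portfolio → +€26B.
Government account inflow €18 billion: the ECB's securities portfolio is untouched → 0.
Net: 26 + 0 = +€26 billion.

+€26 billion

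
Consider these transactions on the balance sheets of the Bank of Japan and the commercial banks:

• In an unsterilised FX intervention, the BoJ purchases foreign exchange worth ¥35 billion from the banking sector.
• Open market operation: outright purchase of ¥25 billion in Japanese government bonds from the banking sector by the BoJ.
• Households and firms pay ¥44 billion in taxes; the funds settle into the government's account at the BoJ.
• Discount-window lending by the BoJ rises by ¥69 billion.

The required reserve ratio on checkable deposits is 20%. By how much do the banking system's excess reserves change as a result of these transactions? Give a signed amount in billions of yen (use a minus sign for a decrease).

FX purchase ¥35 billion: reserves +¥35B, deposits 0.
OMO purchase (from banks) ¥25 billion: reserves +¥25B, deposits 0.
Government account inflow ¥44 billion: reserves −¥44B, deposits −¥44B.
Discount-window loan ¥69 billion: reserves +¥69B, deposits 0.
Totals: Δreserves = +¥85B, Δdeposits = −¥44B.
Δrequired reserves = 20% × −¥44B = −¥8.8B.
Δexcess reserves = Δreserves − Δrequired = +¥85B − (−¥8.8B) = +¥93.8 billion.

+¥93.8 billion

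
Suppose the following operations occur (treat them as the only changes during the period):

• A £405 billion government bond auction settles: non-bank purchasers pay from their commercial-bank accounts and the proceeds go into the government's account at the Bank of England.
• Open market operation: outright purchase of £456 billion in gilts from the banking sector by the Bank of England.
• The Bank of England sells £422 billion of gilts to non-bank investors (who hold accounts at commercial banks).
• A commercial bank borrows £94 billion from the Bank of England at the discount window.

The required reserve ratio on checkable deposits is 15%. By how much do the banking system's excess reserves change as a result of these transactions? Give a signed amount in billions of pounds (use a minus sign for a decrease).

-£152.95 billion

Government account inflow £405 billion: reserves −£405B, deposits −£405B.
OMO purchase (from banks) £456 billion: reserves +£456B, deposits 0.
Asset sale (to non-banks) £422 billion: reserves −£422B, deposits −£422B.
Discount-window loan £94 billion: reserves +£94B, deposits 0.
Totals: Δreserves = −£277B, Δdeposits = −£827B.
Δrequired reserves = 15% × −£827B = −£124.05B.
Δexcess reserves = Δreserves − Δrequired = −£277B − (−£124.05B) = -£152.95 billion.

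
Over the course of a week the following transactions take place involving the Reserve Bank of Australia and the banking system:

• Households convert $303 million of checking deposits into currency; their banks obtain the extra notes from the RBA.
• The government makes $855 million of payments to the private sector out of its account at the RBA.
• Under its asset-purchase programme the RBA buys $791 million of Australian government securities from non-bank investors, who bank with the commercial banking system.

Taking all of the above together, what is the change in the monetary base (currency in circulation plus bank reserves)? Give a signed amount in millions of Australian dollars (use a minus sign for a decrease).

RBA balance sheet:
  Assets:      Securities +$791M
  Liabilities: Bank reserves +$1343M, Currency in circulation +$303M, Government deposits −$855M
Monetary base = currency + reserves: +$303M + (+$1343M) = +$1646 million.

+$1646 million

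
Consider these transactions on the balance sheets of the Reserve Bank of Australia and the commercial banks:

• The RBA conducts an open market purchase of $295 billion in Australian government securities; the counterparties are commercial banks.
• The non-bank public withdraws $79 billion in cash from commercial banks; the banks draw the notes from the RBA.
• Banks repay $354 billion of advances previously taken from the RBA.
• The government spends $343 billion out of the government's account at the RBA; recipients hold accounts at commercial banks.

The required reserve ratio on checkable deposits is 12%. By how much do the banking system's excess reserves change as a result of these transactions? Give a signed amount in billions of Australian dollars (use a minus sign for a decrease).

+$173.32 billion

OMO purchase (from banks) $295 billion: reserves +$295B, deposits 0.
Currency withdrawal $79 billion: reserves −$79B, deposits −$79B.
Discount-window repayment $354 billion: reserves −$354B, deposits 0.
Government spending $343 billion: reserves +$343B, deposits +$343B.
Totals: Δreserves = +$205B, Δdeposits = +$264B.
Δrequired reserves = 12% × +$264B = +$31.68B.
Δexcess reserves = Δreserves − Δrequired = +$205B − (+$31.68B) = +$173.32 billion.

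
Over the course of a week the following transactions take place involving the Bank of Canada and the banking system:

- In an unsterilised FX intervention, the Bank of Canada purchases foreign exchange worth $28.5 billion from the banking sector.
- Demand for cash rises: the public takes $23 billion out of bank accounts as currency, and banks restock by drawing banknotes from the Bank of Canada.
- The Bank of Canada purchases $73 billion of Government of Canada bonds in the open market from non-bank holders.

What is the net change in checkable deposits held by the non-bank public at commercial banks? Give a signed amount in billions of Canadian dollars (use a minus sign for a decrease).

+$50 billion

FX purchase $28.5 billion: the counterparty is a bank, so public deposits are unchanged → 0.
Currency withdrawal $23 billion: non-bank counterparties' bank balances fall → −$23B.
Asset purchase (from non-banks) $73 billion: non-bank counterparties' bank balances rise → +$73B.
Net: 0 − 23 + 73 = +$50 billion.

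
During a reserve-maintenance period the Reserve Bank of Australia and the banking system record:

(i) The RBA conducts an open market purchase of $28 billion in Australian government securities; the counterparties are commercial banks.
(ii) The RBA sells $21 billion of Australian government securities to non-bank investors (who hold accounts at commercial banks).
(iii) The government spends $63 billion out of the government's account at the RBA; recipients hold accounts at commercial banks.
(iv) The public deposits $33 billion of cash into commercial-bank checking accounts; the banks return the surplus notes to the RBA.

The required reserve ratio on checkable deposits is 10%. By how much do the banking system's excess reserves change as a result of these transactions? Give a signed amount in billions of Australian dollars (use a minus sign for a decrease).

OMO purchase (from banks) $28 billion: reserves +$28B, deposits 0.
Asset sale (to non-banks) $21 billion: reserves −$21B, deposits −$21B.
Government spending $63 billion: reserves +$63B, deposits +$63B.
Currency deposit $33 billion: reserves +$33B, deposits +$33B.
Totals: Δreserves = +$103B, Δdeposits = +$75B.
Δrequired reserves = 10% × +$75B = +$7.5B.
Δexcess reserves = Δreserves − Δrequired = +$103B − (+$7.5B) = +$95.5 billion.

+$95.5 billion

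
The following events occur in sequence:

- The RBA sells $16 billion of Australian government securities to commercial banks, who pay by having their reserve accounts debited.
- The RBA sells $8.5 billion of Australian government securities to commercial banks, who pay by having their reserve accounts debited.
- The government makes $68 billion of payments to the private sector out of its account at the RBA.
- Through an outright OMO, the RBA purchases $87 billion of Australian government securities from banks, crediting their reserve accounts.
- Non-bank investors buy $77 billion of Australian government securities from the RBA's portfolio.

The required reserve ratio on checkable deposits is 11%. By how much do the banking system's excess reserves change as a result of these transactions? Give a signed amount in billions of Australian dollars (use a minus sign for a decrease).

+$54.49 billion

OMO sale (to banks) $16 billion: reserves −$16B, deposits 0.
OMO sale (to banks) $8.5 billion: reserves −$8.5B, deposits 0.
Government spending $68 billion: reserves +$68B, deposits +$68B.
OMO purchase (from banks) $87 billion: reserves +$87B, deposits 0.
Asset sale (to non-banks) $77 billion: reserves −$77B, deposits −$77B.
Totals: Δreserves = +$53.5B, Δdeposits = −$9B.
Δrequired reserves = 11% × −$9B = −$0.99B.
Δexcess reserves = Δreserves − Δrequired = +$53.5B − (−$0.99B) = +$54.49 billion.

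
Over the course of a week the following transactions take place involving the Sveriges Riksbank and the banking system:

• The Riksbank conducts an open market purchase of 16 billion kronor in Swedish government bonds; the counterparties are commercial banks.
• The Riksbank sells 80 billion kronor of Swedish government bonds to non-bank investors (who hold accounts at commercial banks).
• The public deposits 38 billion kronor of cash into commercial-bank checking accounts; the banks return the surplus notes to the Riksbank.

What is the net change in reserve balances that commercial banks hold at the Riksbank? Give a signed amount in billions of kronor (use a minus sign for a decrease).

OMO purchase (from banks) 16 billion kronor: the Riksbank pays by crediting reserve accounts → +16B.
Asset sale (to non-banks) 80 billion kronor: the non-bank buyers' banks settle from reserves → −80B.
Currency deposit 38 billion kronor: returned notes are swapped for reserve credit → +38B.
Net: 16 − 80 + 38 = -26 billion.

-26 billion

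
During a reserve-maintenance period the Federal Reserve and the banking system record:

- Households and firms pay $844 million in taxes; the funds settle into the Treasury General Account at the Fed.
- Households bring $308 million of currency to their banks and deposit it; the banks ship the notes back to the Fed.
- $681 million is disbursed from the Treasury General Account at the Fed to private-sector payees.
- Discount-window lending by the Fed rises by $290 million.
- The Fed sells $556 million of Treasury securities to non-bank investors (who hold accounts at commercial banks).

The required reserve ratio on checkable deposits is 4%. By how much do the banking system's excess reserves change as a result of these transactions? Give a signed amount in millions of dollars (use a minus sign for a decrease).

Government account inflow $844 million: reserves −$844M, deposits −$844M.
Currency deposit $308 million: reserves +$308M, deposits +$308M.
Government spending $681 million: reserves +$681M, deposits +$681M.
Discount-window loan $290 million: reserves +$290M, deposits 0.
Asset sale (to non-banks) $556 million: reserves −$556M, deposits −$556M.
Totals: Δreserves = −$121M, Δdeposits = −$411M.
Δrequired reserves = 4% × −$411M = −$16.44M.
Δexcess reserves = Δreserves − Δrequired = −$121M − (−$16.44M) = -$104.56 million.

-$104.56 million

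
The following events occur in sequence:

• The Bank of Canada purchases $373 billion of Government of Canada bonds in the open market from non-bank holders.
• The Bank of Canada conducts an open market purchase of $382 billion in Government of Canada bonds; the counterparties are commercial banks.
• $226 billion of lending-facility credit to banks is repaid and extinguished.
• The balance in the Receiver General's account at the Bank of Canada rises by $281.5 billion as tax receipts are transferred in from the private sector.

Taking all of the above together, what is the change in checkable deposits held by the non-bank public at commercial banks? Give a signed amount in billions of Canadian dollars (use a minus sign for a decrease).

+$91.5 billion

Asset purchase (from non-banks) $373 billion: non-bank counterparties' bank balances rise → +$373B.
OMO purchase (from banks) $382 billion: the counterparty is a bank, so public deposits are unchanged → 0.
Discount-window repayment $226 billion: the counterparty is a bank, so public deposits are unchanged → 0.
Government account inflow $281.5 billion: non-bank counterparties' bank balances fall → −$281.5B.
Net: 373 + 0 + 0 − 281.5 = +$91.5 billion.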